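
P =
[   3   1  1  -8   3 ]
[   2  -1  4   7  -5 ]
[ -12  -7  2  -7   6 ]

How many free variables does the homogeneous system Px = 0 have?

2

Row reduce to echelon form.
R2 ← R2 − (2/3)·R1: [0, -5/3, 10/3, 37/3, -7]
R3 ← R3 + (4)·R1: [0, -3, 6, -39, 18]
R3 ← R3 − (9/5)·R2: [0, 0, 0, -306/5, 153/5]
3 nonzero rows, so rank(P) = 3.
P has 5 columns; by rank–nullity, nullity = 5 − 3 = 2.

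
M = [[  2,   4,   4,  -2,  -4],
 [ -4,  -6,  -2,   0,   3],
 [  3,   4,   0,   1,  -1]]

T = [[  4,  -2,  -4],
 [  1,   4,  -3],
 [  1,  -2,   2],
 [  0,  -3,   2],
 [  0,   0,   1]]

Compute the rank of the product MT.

2

First compute MT:
[[ 16,  10, -20],
 [-24, -12,  33],
 [ 16,   7, -23]]
Now row reduce the product.
R2 ← R2 + (3/2)·R1: [0, 3, 3]
R3 ← R3 − R1: [0, -3, -3]
R3 ← R3 + R2: [0, 0, 0]
2 nonzero rows, so rank(MT) = 2.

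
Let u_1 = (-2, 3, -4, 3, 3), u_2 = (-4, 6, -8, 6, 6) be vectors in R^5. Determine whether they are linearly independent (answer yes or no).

Form the matrix with these vectors as rows and row reduce.
R2 ← R2 − (2)·R1: [0, 0, 0, 0, 0]
1 nonzero row, so the 2 vectors span a space of dimension 1.
Since 1 < 2, the vectors are linearly dependent.

no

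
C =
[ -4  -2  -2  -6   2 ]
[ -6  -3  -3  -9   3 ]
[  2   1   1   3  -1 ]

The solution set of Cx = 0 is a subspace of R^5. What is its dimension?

4

Row reduce to echelon form.
R2 ← R2 − (3/2)·R1: [0, 0, 0, 0, 0]
R3 ← R3 + (1/2)·R1: [0, 0, 0, 0, 0]
1 nonzero row, so rank(C) = 1.
C has 5 columns; by rank–nullity, nullity = 5 − 1 = 4.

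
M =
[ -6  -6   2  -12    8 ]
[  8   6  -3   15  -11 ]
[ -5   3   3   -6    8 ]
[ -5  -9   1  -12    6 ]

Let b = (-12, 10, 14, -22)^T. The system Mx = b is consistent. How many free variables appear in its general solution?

3

Row reduce the augmented matrix [M | b].
R2 ← R2 + (4/3)·R1: [0, -2, -1/3, -1, -1/3, -6]
R3 ← R3 − (5/6)·R1: [0, 8, 4/3, 4, 4/3, 24]
R4 ← R4 − (5/6)·R1: [0, -4, -2/3, -2, -2/3, -12]
R3 ← R3 + (4)·R2: [0, 0, 0, 0, 0, 0]
R4 ← R4 − (2)·R2: [0, 0, 0, 0, 0, 0]
The echelon form has 2 nonzero rows, and every pivot lies in the first 5 columns, so rank(M) = rank([M|b]) = 2.
The system is consistent.
Free variables = (unknowns) − (rank) = 5 − 2 = 3.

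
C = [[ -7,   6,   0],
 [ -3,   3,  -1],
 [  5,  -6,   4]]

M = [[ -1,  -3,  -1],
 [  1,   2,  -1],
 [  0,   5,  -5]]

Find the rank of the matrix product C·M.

First compute CM:
[[ 13,  33,   1],
 [  6,  10,   5],
 [-11,  -7, -19]]
Now row reduce the product.
R2 ← R2 − (6/13)·R1: [0, -68/13, 59/13]
R3 ← R3 + (11/13)·R1: [0, 272/13, -236/13]
R3 ← R3 + (4)·R2: [0, 0, 0]
2 nonzero rows, so rank(CM) = 2.

2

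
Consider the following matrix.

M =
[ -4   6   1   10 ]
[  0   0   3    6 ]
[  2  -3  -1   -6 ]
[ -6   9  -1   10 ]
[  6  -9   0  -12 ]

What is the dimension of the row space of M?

2

Row reduce to echelon form.
R3 ← R3 + (1/2)·R1: [0, 0, -1/2, -1]
R4 ← R4 − (3/2)·R1: [0, 0, -5/2, -5]
R5 ← R5 + (3/2)·R1: [0, 0, 3/2, 3]
R3 ← R3 + (1/6)·R2: [0, 0, 0, 0]
R4 ← R4 + (5/6)·R2: [0, 0, 0, 0]
R5 ← R5 − (1/2)·R2: [0, 0, 0, 0]
Echelon form has 2 nonzero rows, so rank(M) = 2.
The row space has dimension equal to the rank: 2.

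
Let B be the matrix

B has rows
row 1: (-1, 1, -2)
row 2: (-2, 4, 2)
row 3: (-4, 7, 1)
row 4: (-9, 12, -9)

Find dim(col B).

2

Row reduce to echelon form.
R2 ← R2 − (2)·R1: [0, 2, 6]
R3 ← R3 − (4)·R1: [0, 3, 9]
R4 ← R4 − (9)·R1: [0, 3, 9]
R3 ← R3 − (3/2)·R2: [0, 0, 0]
R4 ← R4 − (3/2)·R2: [0, 0, 0]
Echelon form has 2 nonzero rows, so rank(B) = 2.
The column space has dimension equal to the rank: 2.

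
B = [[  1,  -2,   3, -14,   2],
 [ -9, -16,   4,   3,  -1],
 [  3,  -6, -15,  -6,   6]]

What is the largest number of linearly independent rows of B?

Row reduce to echelon form.
R2 ← R2 + (9)·R1: [0, -34, 31, -123, 17]
R3 ← R3 − (3)·R1: [0, 0, -24, 36, 0]
Echelon form has 3 nonzero rows, so rank(B) = 3.
The rank gives the maximum number of linearly independent rows: 3.

3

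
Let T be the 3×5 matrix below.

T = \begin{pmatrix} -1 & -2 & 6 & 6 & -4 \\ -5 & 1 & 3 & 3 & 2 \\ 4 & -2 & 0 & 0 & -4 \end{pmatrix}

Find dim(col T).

Row reduce to echelon form.
R2 ← R2 − (5)·R1: [0, 11, -27, -27, 22]
R3 ← R3 + (4)·R1: [0, -10, 24, 24, -20]
R3 ← R3 + (10/11)·R2: [0, 0, -6/11, -6/11, 0]
Echelon form has 3 nonzero rows, so rank(T) = 3.
The column space has dimension equal to the rank: 3.

3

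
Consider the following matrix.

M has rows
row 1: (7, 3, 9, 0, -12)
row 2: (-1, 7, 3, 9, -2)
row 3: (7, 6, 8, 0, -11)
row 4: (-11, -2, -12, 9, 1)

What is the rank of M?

Row reduce to echelon form.
R2 ← R2 + (1/7)·R1: [0, 52/7, 30/7, 9, -26/7]
R3 ← R3 − R1: [0, 3, -1, 0, 1]
R4 ← R4 + (11/7)·R1: [0, 19/7, 15/7, 9, -125/7]
R3 ← R3 − (21/52)·R2: [0, 0, -71/26, -189/52, 5/2]
R4 ← R4 − (19/52)·R2: [0, 0, 15/26, 297/52, -33/2]
R4 ← R4 + (15/71)·R3: [0, 0, 0, 351/71, -1134/71]
Echelon form has 4 nonzero rows, so rank(M) = 4.

4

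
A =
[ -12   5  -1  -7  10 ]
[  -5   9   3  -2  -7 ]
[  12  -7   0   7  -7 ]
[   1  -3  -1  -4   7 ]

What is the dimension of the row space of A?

Row reduce to echelon form.
R2 ← R2 − (5/12)·R1: [0, 83/12, 41/12, 11/12, -67/6]
R3 ← R3 + R1: [0, -2, -1, 0, 3]
R4 ← R4 + (1/12)·R1: [0, -31/12, -13/12, -55/12, 47/6]
R3 ← R3 + (24/83)·R2: [0, 0, -1/83, 22/83, -19/83]
R4 ← R4 + (31/83)·R2: [0, 0, 16/83, -352/83, 304/83]
R4 ← R4 + (16)·R3: [0, 0, 0, 0, 0]
Echelon form has 3 nonzero rows, so rank(A) = 3.
The row space has dimension equal to the rank: 3.

3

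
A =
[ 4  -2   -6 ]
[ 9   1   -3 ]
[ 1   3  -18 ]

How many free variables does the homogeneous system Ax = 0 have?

0

Row reduce to echelon form.
R2 ← R2 − (9/4)·R1: [0, 11/2, 21/2]
R3 ← R3 − (1/4)·R1: [0, 7/2, -33/2]
R3 ← R3 − (7/11)·R2: [0, 0, -255/11]
3 nonzero rows, so rank(A) = 3.
A has 3 columns; by rank–nullity, nullity = 3 − 3 = 0.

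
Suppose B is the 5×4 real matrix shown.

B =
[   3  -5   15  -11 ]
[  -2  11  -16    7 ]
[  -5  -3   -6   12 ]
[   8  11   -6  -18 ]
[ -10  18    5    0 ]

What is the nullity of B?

0

Row reduce to echelon form.
R2 ← R2 + (2/3)·R1: [0, 23/3, -6, -1/3]
R3 ← R3 + (5/3)·R1: [0, -34/3, 19, -19/3]
R4 ← R4 − (8/3)·R1: [0, 73/3, -46, 34/3]
R5 ← R5 + (10/3)·R1: [0, 4/3, 55, -110/3]
R3 ← R3 + (34/23)·R2: [0, 0, 233/23, -157/23]
R4 ← R4 − (73/23)·R2: [0, 0, -620/23, 285/23]
R5 ← R5 − (4/23)·R2: [0, 0, 1289/23, -842/23]
R4 ← R4 + (620/233)·R3: [0, 0, 0, -1345/233]
R5 ← R5 − (1289/233)·R3: [0, 0, 0, 269/233]
R5 ← R5 + (1/5)·R4: [0, 0, 0, 0]
4 nonzero rows, so rank(B) = 4.
B has 4 columns; by rank–nullity, nullity = 4 − 4 = 0.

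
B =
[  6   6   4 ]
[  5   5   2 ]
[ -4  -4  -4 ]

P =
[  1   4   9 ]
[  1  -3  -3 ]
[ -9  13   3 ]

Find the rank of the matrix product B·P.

2

First compute BP:
[[-24,  58,  48],
 [ -8,  31,  36],
 [ 28, -56, -36]]
Now row reduce the product.
R2 ← R2 − (1/3)·R1: [0, 35/3, 20]
R3 ← R3 + (7/6)·R1: [0, 35/3, 20]
R3 ← R3 − R2: [0, 0, 0]
2 nonzero rows, so rank(BP) = 2.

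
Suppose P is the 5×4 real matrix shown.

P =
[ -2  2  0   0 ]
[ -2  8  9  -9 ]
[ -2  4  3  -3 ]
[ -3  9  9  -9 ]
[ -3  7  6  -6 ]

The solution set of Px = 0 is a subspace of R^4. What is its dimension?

Row reduce to echelon form.
R2 ← R2 − R1: [0, 6, 9, -9]
R3 ← R3 − R1: [0, 2, 3, -3]
R4 ← R4 − (3/2)·R1: [0, 6, 9, -9]
R5 ← R5 − (3/2)·R1: [0, 4, 6, -6]
R3 ← R3 − (1/3)·R2: [0, 0, 0, 0]
R4 ← R4 − R2: [0, 0, 0, 0]
R5 ← R5 − (2/3)·R2: [0, 0, 0, 0]
2 nonzero rows, so rank(P) = 2.
P has 4 columns; by rank–nullity, nullity = 4 − 2 = 2.

2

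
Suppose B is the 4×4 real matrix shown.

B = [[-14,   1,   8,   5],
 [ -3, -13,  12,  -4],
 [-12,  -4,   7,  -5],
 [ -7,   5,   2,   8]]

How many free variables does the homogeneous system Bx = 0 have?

0

Row reduce to echelon form.
R2 ← R2 − (3/14)·R1: [0, -185/14, 72/7, -71/14]
R3 ← R3 − (6/7)·R1: [0, -34/7, 1/7, -65/7]
R4 ← R4 − (1/2)·R1: [0, 9/2, -2, 11/2]
R3 ← R3 − (68/185)·R2: [0, 0, -673/185, -1373/185]
R4 ← R4 + (63/185)·R2: [0, 0, 278/185, 698/185]
R4 ← R4 + (278/673)·R3: [0, 0, 0, 476/673]
4 nonzero rows, so rank(B) = 4.
B has 4 columns; by rank–nullity, nullity = 4 − 4 = 0.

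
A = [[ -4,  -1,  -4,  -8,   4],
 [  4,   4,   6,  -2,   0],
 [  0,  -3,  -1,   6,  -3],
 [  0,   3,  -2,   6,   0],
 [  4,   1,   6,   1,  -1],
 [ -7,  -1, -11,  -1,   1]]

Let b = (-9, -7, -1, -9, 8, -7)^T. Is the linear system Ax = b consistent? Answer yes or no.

no

Row reduce the augmented matrix [A | b].
R2 ← R2 + R1: [0, 3, 2, -10, 4, -16]
R5 ← R5 + R1: [0, 0, 2, -7, 3, -1]
R6 ← R6 − (7/4)·R1: [0, 3/4, -4, 13, -6, 35/4]
R3 ← R3 + R2: [0, 0, 1, -4, 1, -17]
R4 ← R4 − R2: [0, 0, -4, 16, -4, 7]
R6 ← R6 − (1/4)·R2: [0, 0, -9/2, 31/2, -7, 51/4]
R4 ← R4 + (4)·R3: [0, 0, 0, 0, 0, -61]
R5 ← R5 − (2)·R3: [0, 0, 0, 1, 1, 33]
R6 ← R6 + (9/2)·R3: [0, 0, 0, -5/2, -5/2, -255/4]
Swap R4 ↔ R5
R6 ← R6 + (5/2)·R4: [0, 0, 0, 0, 0, 75/4]
R6 ← R6 + (75/244)·R5: [0, 0, 0, 0, 0, 0]
The echelon form has 5 nonzero rows; the last pivot sits in the augmented column, so rank(A) = 4 but rank([A|b]) = 5.
Since the ranks differ, the system is inconsistent.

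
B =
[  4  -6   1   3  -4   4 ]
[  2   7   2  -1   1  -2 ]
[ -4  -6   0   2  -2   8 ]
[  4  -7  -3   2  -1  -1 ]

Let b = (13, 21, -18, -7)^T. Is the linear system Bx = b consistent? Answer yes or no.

Row reduce the augmented matrix [B | b].
R2 ← R2 − (1/2)·R1: [0, 10, 3/2, -5/2, 3, -4, 29/2]
R3 ← R3 + R1: [0, -12, 1, 5, -6, 12, -5]
R4 ← R4 − R1: [0, -1, -4, -1, 3, -5, -20]
R3 ← R3 + (6/5)·R2: [0, 0, 14/5, 2, -12/5, 36/5, 62/5]
R4 ← R4 + (1/10)·R2: [0, 0, -77/20, -5/4, 33/10, -27/5, -371/20]
R4 ← R4 + (11/8)·R3: [0, 0, 0, 3/2, 0, 9/2, -3/2]
The echelon form has 4 nonzero rows, and every pivot lies in the first 6 columns, so rank(B) = rank([B|b]) = 4.
The system is consistent.

yes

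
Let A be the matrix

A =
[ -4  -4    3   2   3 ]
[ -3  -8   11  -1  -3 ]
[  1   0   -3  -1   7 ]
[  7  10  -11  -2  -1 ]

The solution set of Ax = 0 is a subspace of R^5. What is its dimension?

2

Row reduce to echelon form.
R2 ← R2 − (3/4)·R1: [0, -5, 35/4, -5/2, -21/4]
R3 ← R3 + (1/4)·R1: [0, -1, -9/4, -1/2, 31/4]
R4 ← R4 + (7/4)·R1: [0, 3, -23/4, 3/2, 17/4]
R3 ← R3 − (1/5)·R2: [0, 0, -4, 0, 44/5]
R4 ← R4 + (3/5)·R2: [0, 0, -1/2, 0, 11/10]
R4 ← R4 − (1/8)·R3: [0, 0, 0, 0, 0]
3 nonzero rows, so rank(A) = 3.
A has 5 columns; by rank–nullity, nullity = 5 − 3 = 2.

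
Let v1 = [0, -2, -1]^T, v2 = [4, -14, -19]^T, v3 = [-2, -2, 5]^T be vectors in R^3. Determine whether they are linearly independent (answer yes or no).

no

Form the matrix with these vectors as rows and row reduce.
Swap R1 ↔ R2
R3 ← R3 + (1/2)·R1: [0, -9, -9/2]
R3 ← R3 − (9/2)·R2: [0, 0, 0]
2 nonzero rows, so the 3 vectors span a space of dimension 2.
Since 2 < 3, the vectors are linearly dependent.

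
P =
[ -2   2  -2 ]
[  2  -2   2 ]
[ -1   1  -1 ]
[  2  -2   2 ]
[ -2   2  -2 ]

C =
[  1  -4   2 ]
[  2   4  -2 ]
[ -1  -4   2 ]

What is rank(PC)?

First compute PC:
[[  4,  24, -12],
 [ -4, -24,  12],
 [  2,  12,  -6],
 [ -4, -24,  12],
 [  4,  24, -12]]
Now row reduce the product.
R2 ← R2 + R1: [0, 0, 0]
R3 ← R3 − (1/2)·R1: [0, 0, 0]
R4 ← R4 + R1: [0, 0, 0]
R5 ← R5 − R1: [0, 0, 0]
1 nonzero row, so rank(PC) = 1.

1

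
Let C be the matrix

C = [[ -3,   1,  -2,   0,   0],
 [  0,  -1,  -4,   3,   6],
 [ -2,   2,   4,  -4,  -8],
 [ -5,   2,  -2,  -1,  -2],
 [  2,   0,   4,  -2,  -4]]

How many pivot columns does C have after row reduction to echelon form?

Row reduce to echelon form.
R3 ← R3 − (2/3)·R1: [0, 4/3, 16/3, -4, -8]
R4 ← R4 − (5/3)·R1: [0, 1/3, 4/3, -1, -2]
R5 ← R5 + (2/3)·R1: [0, 2/3, 8/3, -2, -4]
R3 ← R3 + (4/3)·R2: [0, 0, 0, 0, 0]
R4 ← R4 + (1/3)·R2: [0, 0, 0, 0, 0]
R5 ← R5 + (2/3)·R2: [0, 0, 0, 0, 0]
Echelon form has 2 nonzero rows, so rank(C) = 2.
Each nonzero row contributes one pivot column: 2 pivot columns.

2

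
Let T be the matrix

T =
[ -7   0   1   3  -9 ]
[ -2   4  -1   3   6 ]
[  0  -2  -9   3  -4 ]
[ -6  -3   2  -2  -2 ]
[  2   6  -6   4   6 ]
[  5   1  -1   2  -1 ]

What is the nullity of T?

0

Row reduce to echelon form.
R2 ← R2 − (2/7)·R1: [0, 4, -9/7, 15/7, 60/7]
R4 ← R4 − (6/7)·R1: [0, -3, 8/7, -32/7, 40/7]
R5 ← R5 + (2/7)·R1: [0, 6, -40/7, 34/7, 24/7]
R6 ← R6 + (5/7)·R1: [0, 1, -2/7, 29/7, -52/7]
R3 ← R3 + (1/2)·R2: [0, 0, -135/14, 57/14, 2/7]
R4 ← R4 + (3/4)·R2: [0, 0, 5/28, -83/28, 85/7]
R5 ← R5 − (3/2)·R2: [0, 0, -53/14, 23/14, -66/7]
R6 ← R6 − (1/4)·R2: [0, 0, 1/28, 101/28, -67/7]
R4 ← R4 + (1/54)·R3: [0, 0, 0, -26/9, 328/27]
R5 ← R5 − (53/135)·R3: [0, 0, 0, 2/45, -1288/135]
R6 ← R6 + (1/270)·R3: [0, 0, 0, 163/45, -1292/135]
R5 ← R5 + (1/65)·R4: [0, 0, 0, 0, -608/65]
R6 ← R6 + (163/130)·R4: [0, 0, 0, 0, 368/65]
R6 ← R6 + (23/38)·R5: [0, 0, 0, 0, 0]
5 nonzero rows, so rank(T) = 5.
T has 5 columns; by rank–nullity, nullity = 5 − 5 = 0.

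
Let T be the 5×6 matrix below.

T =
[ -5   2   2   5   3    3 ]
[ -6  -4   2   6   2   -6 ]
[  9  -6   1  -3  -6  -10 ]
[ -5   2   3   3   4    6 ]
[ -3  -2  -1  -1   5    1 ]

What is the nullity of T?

1

Row reduce to echelon form.
R2 ← R2 − (6/5)·R1: [0, -32/5, -2/5, 0, -8/5, -48/5]
R3 ← R3 + (9/5)·R1: [0, -12/5, 23/5, 6, -3/5, -23/5]
R4 ← R4 − R1: [0, 0, 1, -2, 1, 3]
R5 ← R5 − (3/5)·R1: [0, -16/5, -11/5, -4, 16/5, -4/5]
R3 ← R3 − (3/8)·R2: [0, 0, 19/4, 6, 0, -1]
R5 ← R5 − (1/2)·R2: [0, 0, -2, -4, 4, 4]
R4 ← R4 − (4/19)·R3: [0, 0, 0, -62/19, 1, 61/19]
R5 ← R5 + (8/19)·R3: [0, 0, 0, -28/19, 4, 68/19]
R5 ← R5 − (14/31)·R4: [0, 0, 0, 0, 110/31, 66/31]
5 nonzero rows, so rank(T) = 5.
T has 6 columns; by rank–nullity, nullity = 6 − 5 = 1.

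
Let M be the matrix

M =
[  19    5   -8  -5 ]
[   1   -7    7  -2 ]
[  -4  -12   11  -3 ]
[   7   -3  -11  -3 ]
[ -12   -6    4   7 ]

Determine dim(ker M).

0

Row reduce to echelon form.
R2 ← R2 − (1/19)·R1: [0, -138/19, 141/19, -33/19]
R3 ← R3 + (4/19)·R1: [0, -208/19, 177/19, -77/19]
R4 ← R4 − (7/19)·R1: [0, -92/19, -153/19, -22/19]
R5 ← R5 + (12/19)·R1: [0, -54/19, -20/19, 73/19]
R3 ← R3 − (104/69)·R2: [0, 0, -43/23, -33/23]
R4 ← R4 − (2/3)·R2: [0, 0, -13, 0]
R5 ← R5 − (9/23)·R2: [0, 0, -91/23, 104/23]
R4 ← R4 − (299/43)·R3: [0, 0, 0, 429/43]
R5 ← R5 − (91/43)·R3: [0, 0, 0, 325/43]
R5 ← R5 − (25/33)·R4: [0, 0, 0, 0]
4 nonzero rows, so rank(M) = 4.
M has 4 columns; by rank–nullity, nullity = 4 − 4 = 0.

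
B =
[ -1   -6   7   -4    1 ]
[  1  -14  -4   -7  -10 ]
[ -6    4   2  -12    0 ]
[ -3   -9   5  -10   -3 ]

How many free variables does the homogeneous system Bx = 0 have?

Row reduce to echelon form.
R2 ← R2 + R1: [0, -20, 3, -11, -9]
R3 ← R3 − (6)·R1: [0, 40, -40, 12, -6]
R4 ← R4 − (3)·R1: [0, 9, -16, 2, -6]
R3 ← R3 + (2)·R2: [0, 0, -34, -10, -24]
R4 ← R4 + (9/20)·R2: [0, 0, -293/20, -59/20, -201/20]
R4 ← R4 − (293/680)·R3: [0, 0, 0, 231/170, 99/340]
4 nonzero rows, so rank(B) = 4.
B has 5 columns; by rank–nullity, nullity = 5 − 4 = 1.

1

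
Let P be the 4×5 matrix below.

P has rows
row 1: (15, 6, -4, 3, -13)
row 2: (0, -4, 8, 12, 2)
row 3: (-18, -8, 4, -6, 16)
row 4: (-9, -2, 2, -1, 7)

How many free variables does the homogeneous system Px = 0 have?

Row reduce to echelon form.
R3 ← R3 + (6/5)·R1: [0, -4/5, -4/5, -12/5, 2/5]
R4 ← R4 + (3/5)·R1: [0, 8/5, -2/5, 4/5, -4/5]
R3 ← R3 − (1/5)·R2: [0, 0, -12/5, -24/5, 0]
R4 ← R4 + (2/5)·R2: [0, 0, 14/5, 28/5, 0]
R4 ← R4 + (7/6)·R3: [0, 0, 0, 0, 0]
3 nonzero rows, so rank(P) = 3.
P has 5 columns; by rank–nullity, nullity = 5 − 3 = 2.

2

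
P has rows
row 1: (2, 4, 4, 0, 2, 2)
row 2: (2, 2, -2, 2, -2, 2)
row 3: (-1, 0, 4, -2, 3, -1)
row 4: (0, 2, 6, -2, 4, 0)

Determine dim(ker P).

Row reduce to echelon form.
R2 ← R2 − R1: [0, -2, -6, 2, -4, 0]
R3 ← R3 + (1/2)·R1: [0, 2, 6, -2, 4, 0]
R3 ← R3 + R2: [0, 0, 0, 0, 0, 0]
R4 ← R4 + R2: [0, 0, 0, 0, 0, 0]
2 nonzero rows, so rank(P) = 2.
P has 6 columns; by rank–nullity, nullity = 6 − 2 = 4.

4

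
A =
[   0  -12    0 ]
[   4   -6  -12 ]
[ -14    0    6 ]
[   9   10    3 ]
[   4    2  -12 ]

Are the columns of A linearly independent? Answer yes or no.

Row reduce A to echelon form.
Swap R1 ↔ R2
R3 ← R3 + (7/2)·R1: [0, -21, -36]
R4 ← R4 − (9/4)·R1: [0, 47/2, 30]
R5 ← R5 − R1: [0, 8, 0]
R3 ← R3 − (7/4)·R2: [0, 0, -36]
R4 ← R4 + (47/24)·R2: [0, 0, 30]
R5 ← R5 + (2/3)·R2: [0, 0, 0]
R4 ← R4 + (5/6)·R3: [0, 0, 0]
3 pivots among 3 columns.
Every column is a pivot column, so the columns are linearly independent.

yes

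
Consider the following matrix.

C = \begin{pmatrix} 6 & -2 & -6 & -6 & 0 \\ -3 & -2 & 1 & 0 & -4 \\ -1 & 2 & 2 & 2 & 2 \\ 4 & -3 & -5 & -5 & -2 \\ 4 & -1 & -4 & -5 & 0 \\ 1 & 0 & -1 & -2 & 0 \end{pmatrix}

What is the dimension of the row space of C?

Row reduce to echelon form.
R2 ← R2 + (1/2)·R1: [0, -3, -2, -3, -4]
R3 ← R3 + (1/6)·R1: [0, 5/3, 1, 1, 2]
R4 ← R4 − (2/3)·R1: [0, -5/3, -1, -1, -2]
R5 ← R5 − (2/3)·R1: [0, 1/3, 0, -1, 0]
R6 ← R6 − (1/6)·R1: [0, 1/3, 0, -1, 0]
R3 ← R3 + (5/9)·R2: [0, 0, -1/9, -2/3, -2/9]
R4 ← R4 − (5/9)·R2: [0, 0, 1/9, 2/3, 2/9]
R5 ← R5 + (1/9)·R2: [0, 0, -2/9, -4/3, -4/9]
R6 ← R6 + (1/9)·R2: [0, 0, -2/9, -4/3, -4/9]
R4 ← R4 + R3: [0, 0, 0, 0, 0]
R5 ← R5 − (2)·R3: [0, 0, 0, 0, 0]
R6 ← R6 − (2)·R3: [0, 0, 0, 0, 0]
Echelon form has 3 nonzero rows, so rank(C) = 3.
The row space has dimension equal to the rank: 3.

3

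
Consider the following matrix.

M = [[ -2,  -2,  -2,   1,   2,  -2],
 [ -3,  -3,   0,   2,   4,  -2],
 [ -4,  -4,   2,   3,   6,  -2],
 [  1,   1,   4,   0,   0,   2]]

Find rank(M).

Row reduce to echelon form.
R2 ← R2 − (3/2)·R1: [0, 0, 3, 1/2, 1, 1]
R3 ← R3 − (2)·R1: [0, 0, 6, 1, 2, 2]
R4 ← R4 + (1/2)·R1: [0, 0, 3, 1/2, 1, 1]
R3 ← R3 − (2)·R2: [0, 0, 0, 0, 0, 0]
R4 ← R4 − R2: [0, 0, 0, 0, 0, 0]
Echelon form has 2 nonzero rows, so rank(M) = 2.

2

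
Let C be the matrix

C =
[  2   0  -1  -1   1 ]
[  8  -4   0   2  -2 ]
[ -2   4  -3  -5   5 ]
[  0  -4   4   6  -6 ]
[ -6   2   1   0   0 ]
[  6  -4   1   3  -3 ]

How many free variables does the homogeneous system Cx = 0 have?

Row reduce to echelon form.
R2 ← R2 − (4)·R1: [0, -4, 4, 6, -6]
R3 ← R3 + R1: [0, 4, -4, -6, 6]
R5 ← R5 + (3)·R1: [0, 2, -2, -3, 3]
R6 ← R6 − (3)·R1: [0, -4, 4, 6, -6]
R3 ← R3 + R2: [0, 0, 0, 0, 0]
R4 ← R4 − R2: [0, 0, 0, 0, 0]
R5 ← R5 + (1/2)·R2: [0, 0, 0, 0, 0]
R6 ← R6 − R2: [0, 0, 0, 0, 0]
2 nonzero rows, so rank(C) = 2.
C has 5 columns; by rank–nullity, nullity = 5 − 2 = 3.

3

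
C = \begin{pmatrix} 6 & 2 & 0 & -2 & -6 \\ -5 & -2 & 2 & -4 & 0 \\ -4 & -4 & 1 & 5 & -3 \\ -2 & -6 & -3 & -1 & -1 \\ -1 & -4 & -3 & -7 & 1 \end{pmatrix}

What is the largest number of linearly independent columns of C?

4

Row reduce to echelon form.
R2 ← R2 + (5/6)·R1: [0, -1/3, 2, -17/3, -5]
R3 ← R3 + (2/3)·R1: [0, -8/3, 1, 11/3, -7]
R4 ← R4 + (1/3)·R1: [0, -16/3, -3, -5/3, -3]
R5 ← R5 + (1/6)·R1: [0, -11/3, -3, -22/3, 0]
R3 ← R3 − (8)·R2: [0, 0, -15, 49, 33]
R4 ← R4 − (16)·R2: [0, 0, -35, 89, 77]
R5 ← R5 − (11)·R2: [0, 0, -25, 55, 55]
R4 ← R4 − (7/3)·R3: [0, 0, 0, -76/3, 0]
R5 ← R5 − (5/3)·R3: [0, 0, 0, -80/3, 0]
R5 ← R5 − (20/19)·R4: [0, 0, 0, 0, 0]
Echelon form has 4 nonzero rows, so rank(C) = 4.
The rank gives the maximum number of linearly independent columns: 4.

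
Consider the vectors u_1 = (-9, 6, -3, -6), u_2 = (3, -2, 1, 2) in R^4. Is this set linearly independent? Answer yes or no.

no

Form the matrix with these vectors as rows and row reduce.
R2 ← R2 + (1/3)·R1: [0, 0, 0, 0]
1 nonzero row, so the 2 vectors span a space of dimension 1.
Since 1 < 2, the vectors are linearly dependent.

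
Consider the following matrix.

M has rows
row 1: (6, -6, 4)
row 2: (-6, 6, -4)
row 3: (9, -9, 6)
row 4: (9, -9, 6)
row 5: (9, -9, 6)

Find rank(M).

1

Row reduce to echelon form.
R2 ← R2 + R1: [0, 0, 0]
R3 ← R3 − (3/2)·R1: [0, 0, 0]
R4 ← R4 − (3/2)·R1: [0, 0, 0]
R5 ← R5 − (3/2)·R1: [0, 0, 0]
Echelon form has 1 nonzero row, so rank(M) = 1.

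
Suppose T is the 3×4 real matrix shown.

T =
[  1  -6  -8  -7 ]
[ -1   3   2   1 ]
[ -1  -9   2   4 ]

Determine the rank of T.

Row reduce to echelon form.
R2 ← R2 + R1: [0, -3, -6, -6]
R3 ← R3 + R1: [0, -15, -6, -3]
R3 ← R3 − (5)·R2: [0, 0, 24, 27]
Echelon form has 3 nonzero rows, so rank(T) = 3.

3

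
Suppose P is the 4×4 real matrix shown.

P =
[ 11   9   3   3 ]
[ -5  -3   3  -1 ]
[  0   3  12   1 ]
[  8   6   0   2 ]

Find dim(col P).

2

Row reduce to echelon form.
R2 ← R2 + (5/11)·R1: [0, 12/11, 48/11, 4/11]
R4 ← R4 − (8/11)·R1: [0, -6/11, -24/11, -2/11]
R3 ← R3 − (11/4)·R2: [0, 0, 0, 0]
R4 ← R4 + (1/2)·R2: [0, 0, 0, 0]
Echelon form has 2 nonzero rows, so rank(P) = 2.
The column space has dimension equal to the rank: 2.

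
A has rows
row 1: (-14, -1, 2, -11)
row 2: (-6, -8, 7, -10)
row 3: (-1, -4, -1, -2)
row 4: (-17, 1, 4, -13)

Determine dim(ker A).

Row reduce to echelon form.
R2 ← R2 − (3/7)·R1: [0, -53/7, 43/7, -37/7]
R3 ← R3 − (1/14)·R1: [0, -55/14, -8/7, -17/14]
R4 ← R4 − (17/14)·R1: [0, 31/14, 11/7, 5/14]
R3 ← R3 − (55/106)·R2: [0, 0, -459/106, 81/53]
R4 ← R4 + (31/106)·R2: [0, 0, 357/106, -63/53]
R4 ← R4 + (7/9)·R3: [0, 0, 0, 0]
3 nonzero rows, so rank(A) = 3.
A has 4 columns; by rank–nullity, nullity = 4 − 3 = 1.

1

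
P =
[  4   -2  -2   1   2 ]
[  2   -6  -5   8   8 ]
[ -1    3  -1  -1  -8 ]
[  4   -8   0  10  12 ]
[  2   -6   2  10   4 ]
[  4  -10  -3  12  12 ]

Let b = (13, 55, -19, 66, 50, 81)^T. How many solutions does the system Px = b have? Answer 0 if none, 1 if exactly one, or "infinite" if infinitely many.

Row reduce the augmented matrix [P | b].
R2 ← R2 − (1/2)·R1: [0, -5, -4, 15/2, 7, 97/2]
R3 ← R3 + (1/4)·R1: [0, 5/2, -3/2, -3/4, -15/2, -63/4]
R4 ← R4 − R1: [0, -6, 2, 9, 10, 53]
R5 ← R5 − (1/2)·R1: [0, -5, 3, 19/2, 3, 87/2]
R6 ← R6 − R1: [0, -8, -1, 11, 10, 68]
R3 ← R3 + (1/2)·R2: [0, 0, -7/2, 3, -4, 17/2]
R4 ← R4 − (6/5)·R2: [0, 0, 34/5, 0, 8/5, -26/5]
R5 ← R5 − R2: [0, 0, 7, 2, -4, -5]
R6 ← R6 − (8/5)·R2: [0, 0, 27/5, -1, -6/5, -48/5]
R4 ← R4 + (68/35)·R3: [0, 0, 0, 204/35, -216/35, 396/35]
R5 ← R5 + (2)·R3: [0, 0, 0, 8, -12, 12]
R6 ← R6 + (54/35)·R3: [0, 0, 0, 127/35, -258/35, 123/35]
R5 ← R5 − (70/51)·R4: [0, 0, 0, 0, -60/17, -60/17]
R6 ← R6 − (127/204)·R4: [0, 0, 0, 0, -60/17, -60/17]
R6 ← R6 − R5: [0, 0, 0, 0, 0, 0]
The echelon form has 5 nonzero rows, and every pivot lies in the first 5 columns, so rank(P) = rank([P|b]) = 5.
The system is consistent.
rank = 5 = number of unknowns, so the solution is unique.

1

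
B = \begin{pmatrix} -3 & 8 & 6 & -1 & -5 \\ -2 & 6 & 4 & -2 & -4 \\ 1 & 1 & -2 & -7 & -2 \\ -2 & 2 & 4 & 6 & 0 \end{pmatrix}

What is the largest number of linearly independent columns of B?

Row reduce to echelon form.
R2 ← R2 − (2/3)·R1: [0, 2/3, 0, -4/3, -2/3]
R3 ← R3 + (1/3)·R1: [0, 11/3, 0, -22/3, -11/3]
R4 ← R4 − (2/3)·R1: [0, -10/3, 0, 20/3, 10/3]
R3 ← R3 − (11/2)·R2: [0, 0, 0, 0, 0]
R4 ← R4 + (5)·R2: [0, 0, 0, 0, 0]
Echelon form has 2 nonzero rows, so rank(B) = 2.
The rank gives the maximum number of linearly independent columns: 2.

2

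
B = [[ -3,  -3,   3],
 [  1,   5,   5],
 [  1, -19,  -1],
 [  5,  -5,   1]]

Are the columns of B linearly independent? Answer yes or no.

Row reduce B to echelon form.
R2 ← R2 + (1/3)·R1: [0, 4, 6]
R3 ← R3 + (1/3)·R1: [0, -20, 0]
R4 ← R4 + (5/3)·R1: [0, -10, 6]
R3 ← R3 + (5)·R2: [0, 0, 30]
R4 ← R4 + (5/2)·R2: [0, 0, 21]
R4 ← R4 − (7/10)·R3: [0, 0, 0]
3 pivots among 3 columns.
Every column is a pivot column, so the columns are linearly independent.

yes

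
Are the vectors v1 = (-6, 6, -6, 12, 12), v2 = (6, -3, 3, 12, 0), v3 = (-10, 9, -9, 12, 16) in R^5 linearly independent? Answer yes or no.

Form the matrix with these vectors as rows and row reduce.
R2 ← R2 + R1: [0, 3, -3, 24, 12]
R3 ← R3 − (5/3)·R1: [0, -1, 1, -8, -4]
R3 ← R3 + (1/3)·R2: [0, 0, 0, 0, 0]
2 nonzero rows, so the 3 vectors span a space of dimension 2.
Since 2 < 3, the vectors are linearly dependent.

no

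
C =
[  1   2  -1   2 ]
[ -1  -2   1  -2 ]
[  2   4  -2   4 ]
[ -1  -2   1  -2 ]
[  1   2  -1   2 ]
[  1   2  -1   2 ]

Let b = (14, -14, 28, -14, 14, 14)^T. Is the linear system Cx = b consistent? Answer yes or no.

yes

Row reduce the augmented matrix [C | b].
R2 ← R2 + R1: [0, 0, 0, 0, 0]
R3 ← R3 − (2)·R1: [0, 0, 0, 0, 0]
R4 ← R4 + R1: [0, 0, 0, 0, 0]
R5 ← R5 − R1: [0, 0, 0, 0, 0]
R6 ← R6 − R1: [0, 0, 0, 0, 0]
The echelon form has 1 nonzero rows, and every pivot lies in the first 4 columns, so rank(C) = rank([C|b]) = 1.
The system is consistent.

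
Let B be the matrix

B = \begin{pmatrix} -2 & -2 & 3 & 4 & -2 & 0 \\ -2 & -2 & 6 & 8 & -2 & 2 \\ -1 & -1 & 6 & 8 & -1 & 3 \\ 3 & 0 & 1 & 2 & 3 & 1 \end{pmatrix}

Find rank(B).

Row reduce to echelon form.
R2 ← R2 − R1: [0, 0, 3, 4, 0, 2]
R3 ← R3 − (1/2)·R1: [0, 0, 9/2, 6, 0, 3]
R4 ← R4 + (3/2)·R1: [0, -3, 11/2, 8, 0, 1]
Swap R2 ↔ R4
R4 ← R4 − (2/3)·R3: [0, 0, 0, 0, 0, 0]
Echelon form has 3 nonzero rows, so rank(B) = 3.

3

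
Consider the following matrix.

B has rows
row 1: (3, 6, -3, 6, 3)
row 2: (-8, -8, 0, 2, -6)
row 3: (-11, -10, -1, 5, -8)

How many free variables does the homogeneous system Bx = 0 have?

3

Row reduce to echelon form.
R2 ← R2 + (8/3)·R1: [0, 8, -8, 18, 2]
R3 ← R3 + (11/3)·R1: [0, 12, -12, 27, 3]
R3 ← R3 − (3/2)·R2: [0, 0, 0, 0, 0]
2 nonzero rows, so rank(B) = 2.
B has 5 columns; by rank–nullity, nullity = 5 − 2 = 3.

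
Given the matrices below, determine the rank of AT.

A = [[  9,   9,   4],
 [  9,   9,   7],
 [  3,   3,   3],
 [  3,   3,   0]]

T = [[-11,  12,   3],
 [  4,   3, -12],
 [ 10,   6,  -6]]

First compute AT:
[[-23, 159, -105],
 [  7, 177, -123],
 [  9,  63, -45],
 [-21,  45, -27]]
Now row reduce the product.
R2 ← R2 + (7/23)·R1: [0, 5184/23, -3564/23]
R3 ← R3 + (9/23)·R1: [0, 2880/23, -1980/23]
R4 ← R4 − (21/23)·R1: [0, -2304/23, 1584/23]
R3 ← R3 − (5/9)·R2: [0, 0, 0]
R4 ← R4 + (4/9)·R2: [0, 0, 0]
2 nonzero rows, so rank(AT) = 2.

2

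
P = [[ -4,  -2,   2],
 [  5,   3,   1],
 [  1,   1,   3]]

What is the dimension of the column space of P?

2

Row reduce to echelon form.
R2 ← R2 + (5/4)·R1: [0, 1/2, 7/2]
R3 ← R3 + (1/4)·R1: [0, 1/2, 7/2]
R3 ← R3 − R2: [0, 0, 0]
Echelon form has 2 nonzero rows, so rank(P) = 2.
The column space has dimension equal to the rank: 2.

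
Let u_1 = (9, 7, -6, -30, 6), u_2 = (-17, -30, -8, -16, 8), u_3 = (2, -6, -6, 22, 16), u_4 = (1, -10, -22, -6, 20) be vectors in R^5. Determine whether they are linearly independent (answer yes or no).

Form the matrix with these vectors as rows and row reduce.
R2 ← R2 + (17/9)·R1: [0, -151/9, -58/3, -218/3, 58/3]
R3 ← R3 − (2/9)·R1: [0, -68/9, -14/3, 86/3, 44/3]
R4 ← R4 − (1/9)·R1: [0, -97/9, -64/3, -8/3, 58/3]
R3 ← R3 − (68/151)·R2: [0, 0, 610/151, 9270/151, 900/151]
R4 ← R4 − (97/151)·R2: [0, 0, -1346/151, 6646/151, 1044/151]
R4 ← R4 + (673/305)·R3: [0, 0, 0, 10948/61, 1224/61]
4 nonzero rows, so the 4 vectors span a space of dimension 4.
Since 4 = 4, the vectors are linearly independent.

yes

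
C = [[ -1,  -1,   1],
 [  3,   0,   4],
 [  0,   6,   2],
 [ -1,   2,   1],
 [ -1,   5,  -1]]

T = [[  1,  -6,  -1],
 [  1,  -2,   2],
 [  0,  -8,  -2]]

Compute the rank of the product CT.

First compute CT:
[[ -2,   0,  -3],
 [  3, -50, -11],
 [  6, -28,   8],
 [  1,  -6,   3],
 [  4,   4,  13]]
Now row reduce the product.
R2 ← R2 + (3/2)·R1: [0, -50, -31/2]
R3 ← R3 + (3)·R1: [0, -28, -1]
R4 ← R4 + (1/2)·R1: [0, -6, 3/2]
R5 ← R5 + (2)·R1: [0, 4, 7]
R3 ← R3 − (14/25)·R2: [0, 0, 192/25]
R4 ← R4 − (3/25)·R2: [0, 0, 84/25]
R5 ← R5 + (2/25)·R2: [0, 0, 144/25]
R4 ← R4 − (7/16)·R3: [0, 0, 0]
R5 ← R5 − (3/4)·R3: [0, 0, 0]
3 nonzero rows, so rank(CT) = 3.

3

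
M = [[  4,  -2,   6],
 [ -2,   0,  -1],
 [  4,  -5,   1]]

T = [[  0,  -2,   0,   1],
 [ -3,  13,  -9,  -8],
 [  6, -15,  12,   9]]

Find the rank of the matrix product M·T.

3

First compute MT:
[[ 42, -124,  90,  74],
 [ -6,  19, -12, -11],
 [ 21, -88,  57,  53]]
Now row reduce the product.
R2 ← R2 + (1/7)·R1: [0, 9/7, 6/7, -3/7]
R3 ← R3 − (1/2)·R1: [0, -26, 12, 16]
R3 ← R3 + (182/9)·R2: [0, 0, 88/3, 22/3]
3 nonzero rows, so rank(MT) = 3.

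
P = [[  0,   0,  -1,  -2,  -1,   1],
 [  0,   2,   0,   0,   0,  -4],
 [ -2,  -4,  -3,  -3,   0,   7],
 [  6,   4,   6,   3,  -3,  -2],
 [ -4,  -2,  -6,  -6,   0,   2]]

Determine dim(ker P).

Row reduce to echelon form.
Swap R1 ↔ R3
R4 ← R4 + (3)·R1: [0, -8, -3, -6, -3, 19]
R5 ← R5 − (2)·R1: [0, 6, 0, 0, 0, -12]
R4 ← R4 + (4)·R2: [0, 0, -3, -6, -3, 3]
R5 ← R5 − (3)·R2: [0, 0, 0, 0, 0, 0]
R4 ← R4 − (3)·R3: [0, 0, 0, 0, 0, 0]
3 nonzero rows, so rank(P) = 3.
P has 6 columns; by rank–nullity, nullity = 6 − 3 = 3.

3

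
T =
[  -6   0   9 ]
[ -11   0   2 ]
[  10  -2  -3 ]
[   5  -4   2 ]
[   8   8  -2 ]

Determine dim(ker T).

Row reduce to echelon form.
R2 ← R2 − (11/6)·R1: [0, 0, -29/2]
R3 ← R3 + (5/3)·R1: [0, -2, 12]
R4 ← R4 + (5/6)·R1: [0, -4, 19/2]
R5 ← R5 + (4/3)·R1: [0, 8, 10]
Swap R2 ↔ R3
R4 ← R4 − (2)·R2: [0, 0, -29/2]
R5 ← R5 + (4)·R2: [0, 0, 58]
R4 ← R4 − R3: [0, 0, 0]
R5 ← R5 + (4)·R3: [0, 0, 0]
3 nonzero rows, so rank(T) = 3.
T has 3 columns; by rank–nullity, nullity = 3 − 3 = 0.

0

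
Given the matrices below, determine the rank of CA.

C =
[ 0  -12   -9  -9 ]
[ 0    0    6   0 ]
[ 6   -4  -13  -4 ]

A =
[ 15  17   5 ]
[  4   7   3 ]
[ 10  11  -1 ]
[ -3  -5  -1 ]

3

First compute CA:
[[-111, -138, -18],
 [ 60,  66,  -6],
 [-44, -49,  35]]
Now row reduce the product.
R2 ← R2 + (20/37)·R1: [0, -318/37, -582/37]
R3 ← R3 − (44/111)·R1: [0, 211/37, 1559/37]
R3 ← R3 + (211/318)·R2: [0, 0, 1680/53]
3 nonzero rows, so rank(CA) = 3.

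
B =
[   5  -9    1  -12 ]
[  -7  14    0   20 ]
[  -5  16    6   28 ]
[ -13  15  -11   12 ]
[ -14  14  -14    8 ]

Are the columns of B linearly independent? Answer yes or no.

no

Row reduce B to echelon form.
R2 ← R2 + (7/5)·R1: [0, 7/5, 7/5, 16/5]
R3 ← R3 + R1: [0, 7, 7, 16]
R4 ← R4 + (13/5)·R1: [0, -42/5, -42/5, -96/5]
R5 ← R5 + (14/5)·R1: [0, -56/5, -56/5, -128/5]
R3 ← R3 − (5)·R2: [0, 0, 0, 0]
R4 ← R4 + (6)·R2: [0, 0, 0, 0]
R5 ← R5 + (8)·R2: [0, 0, 0, 0]
2 pivots among 4 columns.
Only 2 < 4 pivot columns, so the columns are linearly dependent.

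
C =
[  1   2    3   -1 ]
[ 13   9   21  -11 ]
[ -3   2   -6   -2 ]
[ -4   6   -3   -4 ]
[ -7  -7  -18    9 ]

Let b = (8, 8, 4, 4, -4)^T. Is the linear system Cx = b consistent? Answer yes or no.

no

Row reduce the augmented matrix [C | b].
R2 ← R2 − (13)·R1: [0, -17, -18, 2, -96]
R3 ← R3 + (3)·R1: [0, 8, 3, -5, 28]
R4 ← R4 + (4)·R1: [0, 14, 9, -8, 36]
R5 ← R5 + (7)·R1: [0, 7, 3, 2, 52]
R3 ← R3 + (8/17)·R2: [0, 0, -93/17, -69/17, -292/17]
R4 ← R4 + (14/17)·R2: [0, 0, -99/17, -108/17, -732/17]
R5 ← R5 + (7/17)·R2: [0, 0, -75/17, 48/17, 212/17]
R4 ← R4 − (33/31)·R3: [0, 0, 0, -63/31, -768/31]
R5 ← R5 − (25/31)·R3: [0, 0, 0, 189/31, 816/31]
R5 ← R5 + (3)·R4: [0, 0, 0, 0, -48]
The echelon form has 5 nonzero rows; the last pivot sits in the augmented column, so rank(C) = 4 but rank([C|b]) = 5.
Since the ranks differ, the system is inconsistent.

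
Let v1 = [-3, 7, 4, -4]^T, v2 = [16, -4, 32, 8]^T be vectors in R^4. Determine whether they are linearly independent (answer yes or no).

yes

Form the matrix with these vectors as rows and row reduce.
R2 ← R2 + (16/3)·R1: [0, 100/3, 160/3, -40/3]
2 nonzero rows, so the 2 vectors span a space of dimension 2.
Since 2 = 2, the vectors are linearly independent.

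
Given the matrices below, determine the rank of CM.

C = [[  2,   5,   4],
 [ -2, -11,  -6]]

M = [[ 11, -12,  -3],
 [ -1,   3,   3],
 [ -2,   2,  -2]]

2

First compute CM:
[[  9,  -1,   1],
 [  1, -21, -15]]
Now row reduce the product.
R2 ← R2 − (1/9)·R1: [0, -188/9, -136/9]
2 nonzero rows, so rank(CM) = 2.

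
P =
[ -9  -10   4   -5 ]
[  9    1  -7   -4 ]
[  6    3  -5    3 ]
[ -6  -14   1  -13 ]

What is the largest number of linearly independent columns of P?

3

Row reduce to echelon form.
R2 ← R2 + R1: [0, -9, -3, -9]
R3 ← R3 + (2/3)·R1: [0, -11/3, -7/3, -1/3]
R4 ← R4 − (2/3)·R1: [0, -22/3, -5/3, -29/3]
R3 ← R3 − (11/27)·R2: [0, 0, -10/9, 10/3]
R4 ← R4 − (22/27)·R2: [0, 0, 7/9, -7/3]
R4 ← R4 + (7/10)·R3: [0, 0, 0, 0]
Echelon form has 3 nonzero rows, so rank(P) = 3.
The rank gives the maximum number of linearly independent columns: 3.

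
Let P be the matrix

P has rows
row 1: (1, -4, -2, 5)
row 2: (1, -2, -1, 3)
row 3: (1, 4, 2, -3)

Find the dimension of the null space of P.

2

Row reduce to echelon form.
R2 ← R2 − R1: [0, 2, 1, -2]
R3 ← R3 − R1: [0, 8, 4, -8]
R3 ← R3 − (4)·R2: [0, 0, 0, 0]
2 nonzero rows, so rank(P) = 2.
P has 4 columns; by rank–nullity, nullity = 4 − 2 = 2.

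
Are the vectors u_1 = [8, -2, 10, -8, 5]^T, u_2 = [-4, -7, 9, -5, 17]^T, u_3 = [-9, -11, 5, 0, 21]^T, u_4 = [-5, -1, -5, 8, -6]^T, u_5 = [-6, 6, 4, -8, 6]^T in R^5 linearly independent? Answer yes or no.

no

Form the matrix with these vectors as rows and row reduce.
R2 ← R2 + (1/2)·R1: [0, -8, 14, -9, 39/2]
R3 ← R3 + (9/8)·R1: [0, -53/4, 65/4, -9, 213/8]
R4 ← R4 + (5/8)·R1: [0, -9/4, 5/4, 3, -23/8]
R5 ← R5 + (3/4)·R1: [0, 9/2, 23/2, -14, 39/4]
R3 ← R3 − (53/32)·R2: [0, 0, -111/16, 189/32, -363/64]
R4 ← R4 − (9/32)·R2: [0, 0, -43/16, 177/32, -535/64]
R5 ← R5 + (9/16)·R2: [0, 0, 155/8, -305/16, 663/32]
R4 ← R4 − (43/111)·R3: [0, 0, 0, 120/37, -228/37]
R5 ← R5 + (310/111)·R3: [0, 0, 0, -95/37, 361/74]
R5 ← R5 + (19/24)·R4: [0, 0, 0, 0, 0]
4 nonzero rows, so the 5 vectors span a space of dimension 4.
Since 4 < 5, the vectors are linearly dependent.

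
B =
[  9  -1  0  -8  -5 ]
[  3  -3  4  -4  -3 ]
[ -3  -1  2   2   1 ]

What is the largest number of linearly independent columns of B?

Row reduce to echelon form.
R2 ← R2 − (1/3)·R1: [0, -8/3, 4, -4/3, -4/3]
R3 ← R3 + (1/3)·R1: [0, -4/3, 2, -2/3, -2/3]
R3 ← R3 − (1/2)·R2: [0, 0, 0, 0, 0]
Echelon form has 2 nonzero rows, so rank(B) = 2.
The rank gives the maximum number of linearly independent columns: 2.

2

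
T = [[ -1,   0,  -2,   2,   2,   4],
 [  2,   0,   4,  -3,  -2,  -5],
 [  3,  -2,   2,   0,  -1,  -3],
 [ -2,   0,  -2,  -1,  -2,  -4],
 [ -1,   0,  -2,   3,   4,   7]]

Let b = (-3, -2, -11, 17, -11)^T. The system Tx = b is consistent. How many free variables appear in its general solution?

2

Row reduce the augmented matrix [T | b].
R2 ← R2 + (2)·R1: [0, 0, 0, 1, 2, 3, -8]
R3 ← R3 + (3)·R1: [0, -2, -4, 6, 5, 9, -20]
R4 ← R4 − (2)·R1: [0, 0, 2, -5, -6, -12, 23]
R5 ← R5 − R1: [0, 0, 0, 1, 2, 3, -8]
Swap R2 ↔ R3
Swap R3 ↔ R4
R5 ← R5 − R4: [0, 0, 0, 0, 0, 0, 0]
The echelon form has 4 nonzero rows, and every pivot lies in the first 6 columns, so rank(T) = rank([T|b]) = 4.
The system is consistent.
Free variables = (unknowns) − (rank) = 6 − 4 = 2.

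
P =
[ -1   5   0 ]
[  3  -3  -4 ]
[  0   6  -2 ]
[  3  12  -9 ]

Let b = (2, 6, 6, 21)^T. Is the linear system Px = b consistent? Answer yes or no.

Row reduce the augmented matrix [P | b].
R2 ← R2 + (3)·R1: [0, 12, -4, 12]
R4 ← R4 + (3)·R1: [0, 27, -9, 27]
R3 ← R3 − (1/2)·R2: [0, 0, 0, 0]
R4 ← R4 − (9/4)·R2: [0, 0, 0, 0]
The echelon form has 2 nonzero rows, and every pivot lies in the first 3 columns, so rank(P) = rank([P|b]) = 2.
The system is consistent.

yes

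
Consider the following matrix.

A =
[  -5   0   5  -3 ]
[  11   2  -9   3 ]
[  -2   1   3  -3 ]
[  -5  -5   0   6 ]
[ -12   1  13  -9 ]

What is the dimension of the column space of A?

2

Row reduce to echelon form.
R2 ← R2 + (11/5)·R1: [0, 2, 2, -18/5]
R3 ← R3 − (2/5)·R1: [0, 1, 1, -9/5]
R4 ← R4 − R1: [0, -5, -5, 9]
R5 ← R5 − (12/5)·R1: [0, 1, 1, -9/5]
R3 ← R3 − (1/2)·R2: [0, 0, 0, 0]
R4 ← R4 + (5/2)·R2: [0, 0, 0, 0]
R5 ← R5 − (1/2)·R2: [0, 0, 0, 0]
Echelon form has 2 nonzero rows, so rank(A) = 2.
The column space has dimension equal to the rank: 2.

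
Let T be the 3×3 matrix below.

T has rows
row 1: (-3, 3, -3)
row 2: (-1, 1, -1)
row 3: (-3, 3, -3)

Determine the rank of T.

1

Row reduce to echelon form.
R2 ← R2 − (1/3)·R1: [0, 0, 0]
R3 ← R3 − R1: [0, 0, 0]
Echelon form has 1 nonzero row, so rank(T) = 1.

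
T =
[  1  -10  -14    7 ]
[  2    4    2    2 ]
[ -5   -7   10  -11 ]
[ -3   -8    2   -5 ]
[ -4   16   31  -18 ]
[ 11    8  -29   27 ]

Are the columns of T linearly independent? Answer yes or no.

no

Row reduce T to echelon form.
R2 ← R2 − (2)·R1: [0, 24, 30, -12]
R3 ← R3 + (5)·R1: [0, -57, -60, 24]
R4 ← R4 + (3)·R1: [0, -38, -40, 16]
R5 ← R5 + (4)·R1: [0, -24, -25, 10]
R6 ← R6 − (11)·R1: [0, 118, 125, -50]
R3 ← R3 + (19/8)·R2: [0, 0, 45/4, -9/2]
R4 ← R4 + (19/12)·R2: [0, 0, 15/2, -3]
R5 ← R5 + R2: [0, 0, 5, -2]
R6 ← R6 − (59/12)·R2: [0, 0, -45/2, 9]
R4 ← R4 − (2/3)·R3: [0, 0, 0, 0]
R5 ← R5 − (4/9)·R3: [0, 0, 0, 0]
R6 ← R6 + (2)·R3: [0, 0, 0, 0]
3 pivots among 4 columns.
Only 3 < 4 pivot columns, so the columns are linearly dependent.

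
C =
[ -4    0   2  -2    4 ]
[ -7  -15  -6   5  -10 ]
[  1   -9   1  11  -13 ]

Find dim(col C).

3

Row reduce to echelon form.
R2 ← R2 − (7/4)·R1: [0, -15, -19/2, 17/2, -17]
R3 ← R3 + (1/4)·R1: [0, -9, 3/2, 21/2, -12]
R3 ← R3 − (3/5)·R2: [0, 0, 36/5, 27/5, -9/5]
Echelon form has 3 nonzero rows, so rank(C) = 3.
The column space has dimension equal to the rank: 3.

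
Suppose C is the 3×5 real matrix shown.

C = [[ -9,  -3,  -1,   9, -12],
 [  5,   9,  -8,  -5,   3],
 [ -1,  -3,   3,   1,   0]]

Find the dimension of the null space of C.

Row reduce to echelon form.
R2 ← R2 + (5/9)·R1: [0, 22/3, -77/9, 0, -11/3]
R3 ← R3 − (1/9)·R1: [0, -8/3, 28/9, 0, 4/3]
R3 ← R3 + (4/11)·R2: [0, 0, 0, 0, 0]
2 nonzero rows, so rank(C) = 2.
C has 5 columns; by rank–nullity, nullity = 5 − 2 = 3.

3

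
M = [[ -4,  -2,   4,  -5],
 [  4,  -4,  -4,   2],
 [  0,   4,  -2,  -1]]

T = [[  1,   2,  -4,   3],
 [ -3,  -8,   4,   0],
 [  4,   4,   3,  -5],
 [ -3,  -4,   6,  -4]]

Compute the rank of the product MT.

First compute MT:
[[ 33,  44, -10, -12],
 [ -6,  16, -32,  24],
 [-17, -36,   4,  14]]
Now row reduce the product.
R2 ← R2 + (2/11)·R1: [0, 24, -372/11, 240/11]
R3 ← R3 + (17/33)·R1: [0, -40/3, -38/33, 86/11]
R3 ← R3 + (5/9)·R2: [0, 0, -658/33, 658/33]
3 nonzero rows, so rank(MT) = 3.

3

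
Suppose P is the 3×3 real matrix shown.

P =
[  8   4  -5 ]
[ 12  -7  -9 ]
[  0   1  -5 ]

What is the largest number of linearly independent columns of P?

3

Row reduce to echelon form.
R2 ← R2 − (3/2)·R1: [0, -13, -3/2]
R3 ← R3 + (1/13)·R2: [0, 0, -133/26]
Echelon form has 3 nonzero rows, so rank(P) = 3.
The rank gives the maximum number of linearly independent columns: 3.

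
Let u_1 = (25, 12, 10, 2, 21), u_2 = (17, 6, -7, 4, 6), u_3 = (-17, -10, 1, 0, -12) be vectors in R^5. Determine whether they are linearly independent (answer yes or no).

yes

Form the matrix with these vectors as rows and row reduce.
R2 ← R2 − (17/25)·R1: [0, -54/25, -69/5, 66/25, -207/25]
R3 ← R3 + (17/25)·R1: [0, -46/25, 39/5, 34/25, 57/25]
R3 ← R3 − (23/27)·R2: [0, 0, 176/9, -8/9, 28/3]
3 nonzero rows, so the 3 vectors span a space of dimension 3.
Since 3 = 3, the vectors are linearly independent.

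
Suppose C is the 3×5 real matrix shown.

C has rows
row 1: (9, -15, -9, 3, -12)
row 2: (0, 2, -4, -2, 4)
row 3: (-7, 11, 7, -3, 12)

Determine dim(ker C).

2

Row reduce to echelon form.
R3 ← R3 + (7/9)·R1: [0, -2/3, 0, -2/3, 8/3]
R3 ← R3 + (1/3)·R2: [0, 0, -4/3, -4/3, 4]
3 nonzero rows, so rank(C) = 3.
C has 5 columns; by rank–nullity, nullity = 5 − 3 = 2.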